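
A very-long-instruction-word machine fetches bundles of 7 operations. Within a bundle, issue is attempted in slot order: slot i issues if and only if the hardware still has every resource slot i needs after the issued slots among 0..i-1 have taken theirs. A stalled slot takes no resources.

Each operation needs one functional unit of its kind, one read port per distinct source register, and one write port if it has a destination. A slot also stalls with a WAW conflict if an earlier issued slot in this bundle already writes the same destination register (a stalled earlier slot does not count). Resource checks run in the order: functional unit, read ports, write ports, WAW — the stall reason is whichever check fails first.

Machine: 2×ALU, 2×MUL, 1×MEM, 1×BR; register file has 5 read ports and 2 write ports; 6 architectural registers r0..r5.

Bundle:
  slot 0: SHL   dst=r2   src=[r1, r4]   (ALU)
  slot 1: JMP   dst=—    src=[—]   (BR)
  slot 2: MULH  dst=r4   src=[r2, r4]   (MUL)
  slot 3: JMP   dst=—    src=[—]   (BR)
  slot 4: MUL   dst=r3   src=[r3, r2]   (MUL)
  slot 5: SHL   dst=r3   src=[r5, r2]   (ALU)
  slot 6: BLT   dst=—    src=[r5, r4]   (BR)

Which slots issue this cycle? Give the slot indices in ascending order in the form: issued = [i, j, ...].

issued = [0, 1, 2]

[0] ALU needs rd=2 wr=1: ok; after: ALU=1 MUL=2 MEM=1 BR=1, R=3, W=1
[1] BR needs rd=0 wr=0: ok; after: ALU=1 MUL=2 MEM=1 BR=0, R=3, W=1
[2] MUL needs rd=2 wr=1: ok; after: ALU=1 MUL=1 MEM=1 BR=0, R=1, W=0
[3] BR needs rd=0 wr=0: FU; after: ALU=1 MUL=1 MEM=1 BR=0, R=1, W=0
[4] MUL needs rd=2 wr=1: RD_PORT; after: ALU=1 MUL=1 MEM=1 BR=0, R=1, W=0
[5] ALU needs rd=2 wr=1: RD_PORT; after: ALU=1 MUL=1 MEM=1 BR=0, R=1, W=0
[6] BR needs rd=2 wr=0: FU; after: ALU=1 MUL=1 MEM=1 BR=0, R=1, W=0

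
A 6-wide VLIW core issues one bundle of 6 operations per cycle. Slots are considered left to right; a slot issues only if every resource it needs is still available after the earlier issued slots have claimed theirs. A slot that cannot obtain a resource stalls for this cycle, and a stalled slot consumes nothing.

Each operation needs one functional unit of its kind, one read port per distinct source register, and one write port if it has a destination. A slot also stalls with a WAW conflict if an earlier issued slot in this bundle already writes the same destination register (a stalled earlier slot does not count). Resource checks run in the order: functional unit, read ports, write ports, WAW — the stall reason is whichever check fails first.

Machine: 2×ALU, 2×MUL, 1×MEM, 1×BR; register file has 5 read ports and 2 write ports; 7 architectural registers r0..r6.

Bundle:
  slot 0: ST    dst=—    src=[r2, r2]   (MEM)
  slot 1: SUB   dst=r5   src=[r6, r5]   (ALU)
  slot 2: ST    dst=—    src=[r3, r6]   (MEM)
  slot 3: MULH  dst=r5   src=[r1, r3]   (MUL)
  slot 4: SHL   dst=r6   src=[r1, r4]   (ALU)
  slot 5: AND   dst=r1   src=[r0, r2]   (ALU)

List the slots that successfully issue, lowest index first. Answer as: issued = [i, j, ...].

  0. MEM ⇒ go  {2A/2Mu/0Ld/1B | 4r 2w}
  1. ALU→r5 ⇒ go  {1A/2Mu/0Ld/1B | 2r 1w}
  2. MEM ⇒ no(FU)  {1A/2Mu/0Ld/1B | 2r 1w}
  3. MUL→r5 ⇒ no(WAW)  {1A/2Mu/0Ld/1B | 2r 1w}
  4. ALU→r6 ⇒ go  {0A/2Mu/0Ld/1B | 0r 0w}
  5. ALU→r1 ⇒ no(FU)  {0A/2Mu/0Ld/1B | 0r 0w}

issued = [0, 1, 4]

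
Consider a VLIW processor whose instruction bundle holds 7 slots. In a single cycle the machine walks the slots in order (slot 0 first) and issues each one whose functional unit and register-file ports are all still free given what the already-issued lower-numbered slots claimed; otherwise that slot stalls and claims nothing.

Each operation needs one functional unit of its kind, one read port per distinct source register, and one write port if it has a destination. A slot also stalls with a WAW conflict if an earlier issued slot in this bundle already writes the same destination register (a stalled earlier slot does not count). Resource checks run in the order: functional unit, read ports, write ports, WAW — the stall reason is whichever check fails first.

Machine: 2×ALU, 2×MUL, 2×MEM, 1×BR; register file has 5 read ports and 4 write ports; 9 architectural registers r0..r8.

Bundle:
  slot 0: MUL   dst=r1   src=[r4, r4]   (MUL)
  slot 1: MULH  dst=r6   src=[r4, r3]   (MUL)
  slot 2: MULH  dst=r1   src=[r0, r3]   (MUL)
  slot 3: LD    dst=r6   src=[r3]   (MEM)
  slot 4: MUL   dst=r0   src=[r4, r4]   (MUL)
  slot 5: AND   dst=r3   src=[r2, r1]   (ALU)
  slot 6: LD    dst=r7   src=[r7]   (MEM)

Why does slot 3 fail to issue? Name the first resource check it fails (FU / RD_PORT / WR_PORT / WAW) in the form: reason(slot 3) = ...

  0. MUL→r1 ⇒ go  {2A/1Mu/2Ld/1B | 4r 3w}
  1. MUL→r6 ⇒ go  {2A/0Mu/2Ld/1B | 2r 2w}
  2. MUL→r1 ⇒ no(FU)  {2A/0Mu/2Ld/1B | 2r 2w}
  3. MEM→r6 ⇒ no(WAW)  {2A/0Mu/2Ld/1B | 2r 2w}
  4. MUL→r0 ⇒ no(FU)  {2A/0Mu/2Ld/1B | 2r 2w}
  5. ALU→r3 ⇒ go  {1A/0Mu/2Ld/1B | 0r 1w}
  6. MEM→r7 ⇒ no(RD_PORT)  {1A/0Mu/2Ld/1B | 0r 1w}

reason(slot 3) = WAW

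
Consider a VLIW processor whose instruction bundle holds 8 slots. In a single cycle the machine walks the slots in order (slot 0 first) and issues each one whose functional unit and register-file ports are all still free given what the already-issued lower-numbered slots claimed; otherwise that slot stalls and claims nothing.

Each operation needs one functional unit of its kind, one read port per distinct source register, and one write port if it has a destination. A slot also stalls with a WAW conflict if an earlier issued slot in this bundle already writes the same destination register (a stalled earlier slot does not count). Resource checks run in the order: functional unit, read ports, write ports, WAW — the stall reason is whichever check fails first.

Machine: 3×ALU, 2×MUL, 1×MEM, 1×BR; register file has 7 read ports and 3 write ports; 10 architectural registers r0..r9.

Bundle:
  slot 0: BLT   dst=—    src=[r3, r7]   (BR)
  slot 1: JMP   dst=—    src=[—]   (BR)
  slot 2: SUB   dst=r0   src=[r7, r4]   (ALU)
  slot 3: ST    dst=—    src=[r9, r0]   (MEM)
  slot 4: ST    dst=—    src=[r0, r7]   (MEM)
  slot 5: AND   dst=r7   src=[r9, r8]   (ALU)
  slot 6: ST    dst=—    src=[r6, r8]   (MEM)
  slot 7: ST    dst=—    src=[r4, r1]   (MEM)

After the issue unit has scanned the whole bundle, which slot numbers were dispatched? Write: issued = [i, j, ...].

issued = [0, 2, 3]

[0] BR needs rd=2 wr=0: ok; after: ALU=3 MUL=2 MEM=1 BR=0, R=5, W=3
[1] BR needs rd=0 wr=0: FU; after: ALU=3 MUL=2 MEM=1 BR=0, R=5, W=3
[2] ALU needs rd=2 wr=1: ok; after: ALU=2 MUL=2 MEM=1 BR=0, R=3, W=2
[3] MEM needs rd=2 wr=0: ok; after: ALU=2 MUL=2 MEM=0 BR=0, R=1, W=2
[4] MEM needs rd=2 wr=0: FU; after: ALU=2 MUL=2 MEM=0 BR=0, R=1, W=2
[5] ALU needs rd=2 wr=1: RD_PORT; after: ALU=2 MUL=2 MEM=0 BR=0, R=1, W=2
[6] MEM needs rd=2 wr=0: FU; after: ALU=2 MUL=2 MEM=0 BR=0, R=1, W=2
[7] MEM needs rd=2 wr=0: FU; after: ALU=2 MUL=2 MEM=0 BR=0, R=1, W=2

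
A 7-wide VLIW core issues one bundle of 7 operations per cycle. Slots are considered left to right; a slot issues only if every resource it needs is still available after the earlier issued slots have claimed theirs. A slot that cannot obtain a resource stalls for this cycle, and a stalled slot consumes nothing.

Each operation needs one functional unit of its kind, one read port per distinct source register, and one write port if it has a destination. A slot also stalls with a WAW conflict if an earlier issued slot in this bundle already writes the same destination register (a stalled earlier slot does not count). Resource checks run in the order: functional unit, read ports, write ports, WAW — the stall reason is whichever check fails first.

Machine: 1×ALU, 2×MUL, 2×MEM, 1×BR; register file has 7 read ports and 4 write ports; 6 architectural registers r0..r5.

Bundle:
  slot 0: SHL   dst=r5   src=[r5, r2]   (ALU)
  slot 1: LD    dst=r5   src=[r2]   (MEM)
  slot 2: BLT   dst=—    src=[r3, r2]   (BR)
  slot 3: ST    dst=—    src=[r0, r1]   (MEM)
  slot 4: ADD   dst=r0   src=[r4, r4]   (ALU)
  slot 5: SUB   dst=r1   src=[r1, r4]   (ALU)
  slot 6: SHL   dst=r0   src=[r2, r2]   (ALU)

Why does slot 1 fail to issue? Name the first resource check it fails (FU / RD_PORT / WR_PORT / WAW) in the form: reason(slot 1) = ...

reason(slot 1) = WAW

slot 0 (ALU): ISSUE — free A0,Mu2,Ld2,B1 rp5 wp3
slot 1 (MEM): stall WAW — free A0,Mu2,Ld2,B1 rp5 wp3
slot 2 (BR): ISSUE — free A0,Mu2,Ld2,B0 rp3 wp3
slot 3 (MEM): ISSUE — free A0,Mu2,Ld1,B0 rp1 wp3
slot 4 (ALU): stall FU — free A0,Mu2,Ld1,B0 rp1 wp3
slot 5 (ALU): stall FU — free A0,Mu2,Ld1,B0 rp1 wp3
slot 6 (ALU): stall FU — free A0,Mu2,Ld1,B0 rp1 wp3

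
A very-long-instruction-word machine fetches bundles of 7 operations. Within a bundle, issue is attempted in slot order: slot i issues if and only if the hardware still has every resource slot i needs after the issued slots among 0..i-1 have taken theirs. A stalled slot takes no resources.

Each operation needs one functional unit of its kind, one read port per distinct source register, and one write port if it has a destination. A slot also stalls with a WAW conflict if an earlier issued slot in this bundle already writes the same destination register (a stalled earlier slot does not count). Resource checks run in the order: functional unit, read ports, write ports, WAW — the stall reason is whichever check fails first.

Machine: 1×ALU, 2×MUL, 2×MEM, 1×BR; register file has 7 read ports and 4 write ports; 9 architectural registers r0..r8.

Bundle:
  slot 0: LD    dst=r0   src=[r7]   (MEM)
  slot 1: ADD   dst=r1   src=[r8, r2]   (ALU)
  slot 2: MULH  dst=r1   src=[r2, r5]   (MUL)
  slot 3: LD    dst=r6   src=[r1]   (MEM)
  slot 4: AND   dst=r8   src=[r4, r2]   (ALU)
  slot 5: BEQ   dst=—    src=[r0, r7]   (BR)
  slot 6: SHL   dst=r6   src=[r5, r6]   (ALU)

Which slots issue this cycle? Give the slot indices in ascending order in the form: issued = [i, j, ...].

issued = [0, 1, 3, 5]

slot 0 (MEM): ISSUE — free A1,Mu2,Ld1,B1 rp6 wp3
slot 1 (ALU): ISSUE — free A0,Mu2,Ld1,B1 rp4 wp2
slot 2 (MUL): stall WAW — free A0,Mu2,Ld1,B1 rp4 wp2
slot 3 (MEM): ISSUE — free A0,Mu2,Ld0,B1 rp3 wp1
slot 4 (ALU): stall FU — free A0,Mu2,Ld0,B1 rp3 wp1
slot 5 (BR): ISSUE — free A0,Mu2,Ld0,B0 rp1 wp1
slot 6 (ALU): stall FU — free A0,Mu2,Ld0,B0 rp1 wp1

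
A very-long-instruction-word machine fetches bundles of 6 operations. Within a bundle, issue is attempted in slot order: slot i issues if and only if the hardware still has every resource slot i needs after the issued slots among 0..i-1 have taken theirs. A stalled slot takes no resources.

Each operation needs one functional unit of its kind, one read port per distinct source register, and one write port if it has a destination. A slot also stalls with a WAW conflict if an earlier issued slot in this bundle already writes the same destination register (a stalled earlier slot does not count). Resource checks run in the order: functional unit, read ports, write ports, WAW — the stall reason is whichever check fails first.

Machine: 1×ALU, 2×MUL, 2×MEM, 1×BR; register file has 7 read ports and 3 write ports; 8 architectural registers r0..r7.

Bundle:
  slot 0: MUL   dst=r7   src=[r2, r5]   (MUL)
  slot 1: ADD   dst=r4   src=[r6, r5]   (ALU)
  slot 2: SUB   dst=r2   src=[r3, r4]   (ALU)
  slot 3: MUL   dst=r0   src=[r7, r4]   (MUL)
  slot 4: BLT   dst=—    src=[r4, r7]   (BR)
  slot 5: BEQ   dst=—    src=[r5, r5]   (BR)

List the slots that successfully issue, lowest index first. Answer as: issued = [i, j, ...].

slot 0 (MUL): ISSUE — free A1,Mu1,Ld2,B1 rp5 wp2
slot 1 (ALU): ISSUE — free A0,Mu1,Ld2,B1 rp3 wp1
slot 2 (ALU): stall FU — free A0,Mu1,Ld2,B1 rp3 wp1
slot 3 (MUL): ISSUE — free A0,Mu0,Ld2,B1 rp1 wp0
slot 4 (BR): stall RD_PORT — free A0,Mu0,Ld2,B1 rp1 wp0
slot 5 (BR): ISSUE — free A0,Mu0,Ld2,B0 rp0 wp0

issued = [0, 1, 3, 5]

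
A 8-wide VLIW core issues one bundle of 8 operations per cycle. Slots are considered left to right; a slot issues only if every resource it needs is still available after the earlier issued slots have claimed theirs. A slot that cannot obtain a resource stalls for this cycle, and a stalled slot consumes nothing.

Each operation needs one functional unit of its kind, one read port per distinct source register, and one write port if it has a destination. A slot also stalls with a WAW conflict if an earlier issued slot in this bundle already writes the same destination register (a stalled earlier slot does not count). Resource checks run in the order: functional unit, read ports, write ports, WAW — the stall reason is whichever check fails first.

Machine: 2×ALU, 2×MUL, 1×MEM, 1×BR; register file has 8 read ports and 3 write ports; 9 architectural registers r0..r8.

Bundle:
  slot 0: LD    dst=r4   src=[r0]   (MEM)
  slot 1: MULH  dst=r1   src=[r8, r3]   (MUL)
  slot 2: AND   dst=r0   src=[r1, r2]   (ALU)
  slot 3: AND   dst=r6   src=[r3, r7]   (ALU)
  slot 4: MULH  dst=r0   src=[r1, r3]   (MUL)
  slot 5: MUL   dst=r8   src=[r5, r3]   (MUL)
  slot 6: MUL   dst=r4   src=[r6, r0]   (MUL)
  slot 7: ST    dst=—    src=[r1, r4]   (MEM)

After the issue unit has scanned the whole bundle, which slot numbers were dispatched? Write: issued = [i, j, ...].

issued = [0, 1, 2]

slot 0 (MEM): ISSUE — free A2,Mu2,Ld0,B1 rp7 wp2
slot 1 (MUL): ISSUE — free A2,Mu1,Ld0,B1 rp5 wp1
slot 2 (ALU): ISSUE — free A1,Mu1,Ld0,B1 rp3 wp0
slot 3 (ALU): stall WR_PORT — free A1,Mu1,Ld0,B1 rp3 wp0
slot 4 (MUL): stall WR_PORT — free A1,Mu1,Ld0,B1 rp3 wp0
slot 5 (MUL): stall WR_PORT — free A1,Mu1,Ld0,B1 rp3 wp0
slot 6 (MUL): stall WR_PORT — free A1,Mu1,Ld0,B1 rp3 wp0
slot 7 (MEM): stall FU — free A1,Mu1,Ld0,B1 rp3 wp0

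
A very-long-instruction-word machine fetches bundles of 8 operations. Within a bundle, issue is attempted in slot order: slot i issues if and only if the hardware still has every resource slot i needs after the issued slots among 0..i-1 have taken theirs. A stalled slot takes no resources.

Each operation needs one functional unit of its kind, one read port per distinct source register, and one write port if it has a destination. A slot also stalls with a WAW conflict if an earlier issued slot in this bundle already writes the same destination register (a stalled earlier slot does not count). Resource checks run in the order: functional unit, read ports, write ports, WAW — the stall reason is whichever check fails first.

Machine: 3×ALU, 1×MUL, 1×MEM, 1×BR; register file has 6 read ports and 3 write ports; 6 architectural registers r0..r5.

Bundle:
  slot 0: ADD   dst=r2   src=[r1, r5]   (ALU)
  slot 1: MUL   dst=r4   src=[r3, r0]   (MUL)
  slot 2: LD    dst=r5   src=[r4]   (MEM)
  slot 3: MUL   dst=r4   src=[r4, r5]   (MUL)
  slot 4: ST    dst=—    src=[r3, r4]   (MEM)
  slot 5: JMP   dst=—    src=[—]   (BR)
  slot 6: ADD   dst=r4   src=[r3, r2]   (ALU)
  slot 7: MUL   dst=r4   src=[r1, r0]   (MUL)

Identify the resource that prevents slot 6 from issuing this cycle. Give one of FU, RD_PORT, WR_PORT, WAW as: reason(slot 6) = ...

reason(slot 6) = RD_PORT

[0] ALU needs rd=2 wr=1: ok; after: ALU=2 MUL=1 MEM=1 BR=1, R=4, W=2
[1] MUL needs rd=2 wr=1: ok; after: ALU=2 MUL=0 MEM=1 BR=1, R=2, W=1
[2] MEM needs rd=1 wr=1: ok; after: ALU=2 MUL=0 MEM=0 BR=1, R=1, W=0
[3] MUL needs rd=2 wr=1: FU; after: ALU=2 MUL=0 MEM=0 BR=1, R=1, W=0
[4] MEM needs rd=2 wr=0: FU; after: ALU=2 MUL=0 MEM=0 BR=1, R=1, W=0
[5] BR needs rd=0 wr=0: ok; after: ALU=2 MUL=0 MEM=0 BR=0, R=1, W=0
[6] ALU needs rd=2 wr=1: RD_PORT; after: ALU=2 MUL=0 MEM=0 BR=0, R=1, W=0
[7] MUL needs rd=2 wr=1: FU; after: ALU=2 MUL=0 MEM=0 BR=0, R=1, W=0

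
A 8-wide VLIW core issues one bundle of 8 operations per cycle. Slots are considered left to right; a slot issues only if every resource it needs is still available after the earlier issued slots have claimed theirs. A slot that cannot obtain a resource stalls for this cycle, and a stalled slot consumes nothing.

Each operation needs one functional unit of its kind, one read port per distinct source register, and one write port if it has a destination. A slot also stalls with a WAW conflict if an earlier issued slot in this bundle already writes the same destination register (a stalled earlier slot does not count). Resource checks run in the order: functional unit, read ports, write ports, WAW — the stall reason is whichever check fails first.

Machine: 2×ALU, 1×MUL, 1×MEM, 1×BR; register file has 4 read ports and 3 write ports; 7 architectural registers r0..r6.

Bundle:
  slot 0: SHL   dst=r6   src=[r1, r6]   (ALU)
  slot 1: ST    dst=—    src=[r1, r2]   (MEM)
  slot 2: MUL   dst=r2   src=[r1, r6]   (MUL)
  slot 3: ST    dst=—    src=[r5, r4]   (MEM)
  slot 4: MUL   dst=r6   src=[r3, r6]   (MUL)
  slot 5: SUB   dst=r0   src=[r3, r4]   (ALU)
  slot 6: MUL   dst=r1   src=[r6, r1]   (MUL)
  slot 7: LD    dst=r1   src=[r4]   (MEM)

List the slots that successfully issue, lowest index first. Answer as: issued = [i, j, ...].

issued = [0, 1]

slot 0 (ALU): ISSUE — free A1,Mu1,Ld1,B1 rp2 wp2
slot 1 (MEM): ISSUE — free A1,Mu1,Ld0,B1 rp0 wp2
slot 2 (MUL): stall RD_PORT — free A1,Mu1,Ld0,B1 rp0 wp2
slot 3 (MEM): stall FU — free A1,Mu1,Ld0,B1 rp0 wp2
slot 4 (MUL): stall RD_PORT — free A1,Mu1,Ld0,B1 rp0 wp2
slot 5 (ALU): stall RD_PORT — free A1,Mu1,Ld0,B1 rp0 wp2
slot 6 (MUL): stall RD_PORT — free A1,Mu1,Ld0,B1 rp0 wp2
slot 7 (MEM): stall FU — free A1,Mu1,Ld0,B1 rp0 wp2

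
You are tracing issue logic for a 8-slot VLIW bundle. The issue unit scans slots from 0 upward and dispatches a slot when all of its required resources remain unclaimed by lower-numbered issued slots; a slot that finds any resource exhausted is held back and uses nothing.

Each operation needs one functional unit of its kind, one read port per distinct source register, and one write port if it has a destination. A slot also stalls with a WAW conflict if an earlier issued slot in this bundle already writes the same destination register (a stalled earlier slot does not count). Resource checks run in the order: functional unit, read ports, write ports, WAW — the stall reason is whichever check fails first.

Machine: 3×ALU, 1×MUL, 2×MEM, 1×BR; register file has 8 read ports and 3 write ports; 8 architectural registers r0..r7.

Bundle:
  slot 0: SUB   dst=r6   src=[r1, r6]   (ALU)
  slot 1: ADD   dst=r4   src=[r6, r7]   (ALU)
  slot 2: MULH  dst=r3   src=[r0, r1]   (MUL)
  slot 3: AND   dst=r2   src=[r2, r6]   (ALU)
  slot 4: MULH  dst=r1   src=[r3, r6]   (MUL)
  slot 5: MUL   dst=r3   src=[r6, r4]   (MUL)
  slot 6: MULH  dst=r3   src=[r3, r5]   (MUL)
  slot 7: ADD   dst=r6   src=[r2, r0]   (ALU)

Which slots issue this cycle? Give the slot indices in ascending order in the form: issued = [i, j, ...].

#0 ALU src=r1,r6 dispatched  <A:2 Mu:1 Ld:2 B:1 rd:6 wr:2>
#1 ALU src=r6,r7 dispatched  <A:1 Mu:1 Ld:2 B:1 rd:4 wr:1>
#2 MUL src=r0,r1 dispatched  <A:1 Mu:0 Ld:2 B:1 rd:2 wr:0>
#3 ALU src=r2,r6 held:WR_PORT  <A:1 Mu:0 Ld:2 B:1 rd:2 wr:0>
#4 MUL src=r3,r6 held:FU  <A:1 Mu:0 Ld:2 B:1 rd:2 wr:0>
#5 MUL src=r6,r4 held:FU  <A:1 Mu:0 Ld:2 B:1 rd:2 wr:0>
#6 MUL src=r3,r5 held:FU  <A:1 Mu:0 Ld:2 B:1 rd:2 wr:0>
#7 ALU src=r2,r0 held:WR_PORT  <A:1 Mu:0 Ld:2 B:1 rd:2 wr:0>

issued = [0, 1, 2]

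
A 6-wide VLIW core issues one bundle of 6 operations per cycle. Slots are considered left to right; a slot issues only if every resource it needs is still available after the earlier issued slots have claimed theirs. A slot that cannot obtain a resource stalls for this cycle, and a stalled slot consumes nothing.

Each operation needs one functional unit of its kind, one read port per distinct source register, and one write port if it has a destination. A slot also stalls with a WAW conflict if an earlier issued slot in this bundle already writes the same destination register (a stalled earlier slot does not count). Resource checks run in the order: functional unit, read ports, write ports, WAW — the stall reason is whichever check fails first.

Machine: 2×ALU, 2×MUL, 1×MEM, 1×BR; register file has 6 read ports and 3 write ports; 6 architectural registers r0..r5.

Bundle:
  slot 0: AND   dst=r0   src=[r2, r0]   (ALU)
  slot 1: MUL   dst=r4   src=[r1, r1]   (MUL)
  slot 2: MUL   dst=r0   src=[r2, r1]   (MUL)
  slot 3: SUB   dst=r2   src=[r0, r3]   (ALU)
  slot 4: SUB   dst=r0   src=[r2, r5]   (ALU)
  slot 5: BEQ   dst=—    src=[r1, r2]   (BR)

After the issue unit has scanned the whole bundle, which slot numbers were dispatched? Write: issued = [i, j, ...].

issued = [0, 1, 3]

[0] ALU needs rd=2 wr=1: ok; after: ALU=1 MUL=2 MEM=1 BR=1, R=4, W=2
[1] MUL needs rd=1 wr=1: ok; after: ALU=1 MUL=1 MEM=1 BR=1, R=3, W=1
[2] MUL needs rd=2 wr=1: WAW; after: ALU=1 MUL=1 MEM=1 BR=1, R=3, W=1
[3] ALU needs rd=2 wr=1: ok; after: ALU=0 MUL=1 MEM=1 BR=1, R=1, W=0
[4] ALU needs rd=2 wr=1: FU; after: ALU=0 MUL=1 MEM=1 BR=1, R=1, W=0
[5] BR needs rd=2 wr=0: RD_PORT; after: ALU=0 MUL=1 MEM=1 BR=1, R=1, W=0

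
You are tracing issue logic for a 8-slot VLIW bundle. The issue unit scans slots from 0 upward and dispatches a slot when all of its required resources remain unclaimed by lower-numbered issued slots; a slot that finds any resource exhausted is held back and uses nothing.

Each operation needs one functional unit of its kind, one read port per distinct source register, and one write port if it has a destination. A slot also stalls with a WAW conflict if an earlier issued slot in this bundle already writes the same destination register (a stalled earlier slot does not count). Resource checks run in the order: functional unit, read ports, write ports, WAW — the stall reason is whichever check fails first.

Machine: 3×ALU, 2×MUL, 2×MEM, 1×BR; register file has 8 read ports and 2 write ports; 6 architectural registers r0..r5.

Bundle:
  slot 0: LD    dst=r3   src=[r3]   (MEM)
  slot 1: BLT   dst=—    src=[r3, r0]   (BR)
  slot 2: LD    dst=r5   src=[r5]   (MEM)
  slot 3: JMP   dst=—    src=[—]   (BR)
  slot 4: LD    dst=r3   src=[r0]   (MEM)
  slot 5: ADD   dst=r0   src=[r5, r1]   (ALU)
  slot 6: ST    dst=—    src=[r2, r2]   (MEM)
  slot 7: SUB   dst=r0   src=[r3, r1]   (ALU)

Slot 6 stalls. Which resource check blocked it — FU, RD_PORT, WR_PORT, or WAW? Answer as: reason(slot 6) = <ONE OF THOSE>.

  0. MEM→r3 ⇒ go  {3A/2Mu/1Ld/1B | 7r 1w}
  1. BR ⇒ go  {3A/2Mu/1Ld/0B | 5r 1w}
  2. MEM→r5 ⇒ go  {3A/2Mu/0Ld/0B | 4r 0w}
  3. BR ⇒ no(FU)  {3A/2Mu/0Ld/0B | 4r 0w}
  4. MEM→r3 ⇒ no(FU)  {3A/2Mu/0Ld/0B | 4r 0w}
  5. ALU→r0 ⇒ no(WR_PORT)  {3A/2Mu/0Ld/0B | 4r 0w}
  6. MEM ⇒ no(FU)  {3A/2Mu/0Ld/0B | 4r 0w}
  7. ALU→r0 ⇒ no(WR_PORT)  {3A/2Mu/0Ld/0B | 4r 0w}

reason(slot 6) = FU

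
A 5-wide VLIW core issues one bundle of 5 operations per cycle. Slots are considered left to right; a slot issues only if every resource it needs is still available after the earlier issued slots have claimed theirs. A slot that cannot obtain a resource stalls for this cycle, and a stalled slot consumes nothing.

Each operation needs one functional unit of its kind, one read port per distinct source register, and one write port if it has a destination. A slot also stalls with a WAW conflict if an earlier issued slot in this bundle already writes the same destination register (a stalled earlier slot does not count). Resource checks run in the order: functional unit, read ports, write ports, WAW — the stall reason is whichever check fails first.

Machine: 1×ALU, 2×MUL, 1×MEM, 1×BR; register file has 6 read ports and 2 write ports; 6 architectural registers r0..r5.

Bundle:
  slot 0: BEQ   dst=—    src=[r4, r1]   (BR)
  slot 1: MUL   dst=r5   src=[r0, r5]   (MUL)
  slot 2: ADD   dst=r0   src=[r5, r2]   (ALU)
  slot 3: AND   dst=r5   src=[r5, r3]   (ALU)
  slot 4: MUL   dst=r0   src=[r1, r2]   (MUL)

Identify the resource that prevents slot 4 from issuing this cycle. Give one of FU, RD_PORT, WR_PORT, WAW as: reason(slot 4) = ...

[0] BR needs rd=2 wr=0: ok; after: ALU=1 MUL=2 MEM=1 BR=0, R=4, W=2
[1] MUL needs rd=2 wr=1: ok; after: ALU=1 MUL=1 MEM=1 BR=0, R=2, W=1
[2] ALU needs rd=2 wr=1: ok; after: ALU=0 MUL=1 MEM=1 BR=0, R=0, W=0
[3] ALU needs rd=2 wr=1: FU; after: ALU=0 MUL=1 MEM=1 BR=0, R=0, W=0
[4] MUL needs rd=2 wr=1: RD_PORT; after: ALU=0 MUL=1 MEM=1 BR=0, R=0, W=0

reason(slot 4) = RD_PORT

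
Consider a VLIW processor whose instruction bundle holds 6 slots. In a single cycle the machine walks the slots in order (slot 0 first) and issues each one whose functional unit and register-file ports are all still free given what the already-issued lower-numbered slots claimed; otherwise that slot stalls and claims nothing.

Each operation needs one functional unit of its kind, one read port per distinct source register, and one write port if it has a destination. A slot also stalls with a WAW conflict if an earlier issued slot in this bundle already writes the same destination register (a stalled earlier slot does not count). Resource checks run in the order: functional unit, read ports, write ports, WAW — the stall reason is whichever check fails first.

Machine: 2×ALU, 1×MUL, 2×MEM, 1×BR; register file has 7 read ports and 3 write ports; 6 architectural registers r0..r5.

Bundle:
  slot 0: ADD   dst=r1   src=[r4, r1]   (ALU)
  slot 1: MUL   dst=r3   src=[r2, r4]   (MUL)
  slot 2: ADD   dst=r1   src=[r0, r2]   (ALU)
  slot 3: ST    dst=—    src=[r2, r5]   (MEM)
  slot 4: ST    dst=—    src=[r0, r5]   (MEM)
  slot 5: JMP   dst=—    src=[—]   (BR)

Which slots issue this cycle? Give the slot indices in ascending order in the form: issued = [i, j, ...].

issued = [0, 1, 3, 5]

(0) want 1×ALU +2rd +1wr — yes → AL1|MU1|ME2|BR1|rd5|wr2
(1) want 1×MUL +2rd +1wr — yes → AL1|MU0|ME2|BR1|rd3|wr1
(2) want 1×ALU +2rd +1wr — WAW → AL1|MU0|ME2|BR1|rd3|wr1
(3) want 1×MEM +2rd +0wr — yes → AL1|MU0|ME1|BR1|rd1|wr1
(4) want 1×MEM +2rd +0wr — RD_PORT → AL1|MU0|ME1|BR1|rd1|wr1
(5) want 1×BR +0rd +0wr — yes → AL1|MU0|ME1|BR0|rd1|wr1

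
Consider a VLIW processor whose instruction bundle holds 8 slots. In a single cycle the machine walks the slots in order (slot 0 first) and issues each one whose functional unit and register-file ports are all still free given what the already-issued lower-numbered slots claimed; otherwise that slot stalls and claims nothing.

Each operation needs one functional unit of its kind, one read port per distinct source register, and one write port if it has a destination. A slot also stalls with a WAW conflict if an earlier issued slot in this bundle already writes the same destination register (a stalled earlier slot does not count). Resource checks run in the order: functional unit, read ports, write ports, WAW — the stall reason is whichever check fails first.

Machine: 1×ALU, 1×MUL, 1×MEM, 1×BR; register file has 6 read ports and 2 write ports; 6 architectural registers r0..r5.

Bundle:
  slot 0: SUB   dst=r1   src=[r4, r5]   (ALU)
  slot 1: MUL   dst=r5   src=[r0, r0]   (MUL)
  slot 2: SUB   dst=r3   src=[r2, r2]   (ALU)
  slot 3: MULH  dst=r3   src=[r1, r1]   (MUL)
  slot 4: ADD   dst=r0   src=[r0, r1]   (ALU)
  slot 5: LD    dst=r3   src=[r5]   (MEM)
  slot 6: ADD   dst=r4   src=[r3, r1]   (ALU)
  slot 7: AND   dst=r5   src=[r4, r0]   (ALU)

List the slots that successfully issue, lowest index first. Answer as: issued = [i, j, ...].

[0] ALU needs rd=2 wr=1: ok; after: ALU=0 MUL=1 MEM=1 BR=1, R=4, W=1
[1] MUL needs rd=1 wr=1: ok; after: ALU=0 MUL=0 MEM=1 BR=1, R=3, W=0
[2] ALU needs rd=1 wr=1: FU; after: ALU=0 MUL=0 MEM=1 BR=1, R=3, W=0
[3] MUL needs rd=1 wr=1: FU; after: ALU=0 MUL=0 MEM=1 BR=1, R=3, W=0
[4] ALU needs rd=2 wr=1: FU; after: ALU=0 MUL=0 MEM=1 BR=1, R=3, W=0
[5] MEM needs rd=1 wr=1: WR_PORT; after: ALU=0 MUL=0 MEM=1 BR=1, R=3, W=0
[6] ALU needs rd=2 wr=1: FU; after: ALU=0 MUL=0 MEM=1 BR=1, R=3, W=0
[7] ALU needs rd=2 wr=1: FU; after: ALU=0 MUL=0 MEM=1 BR=1, R=3, W=0

issued = [0, 1]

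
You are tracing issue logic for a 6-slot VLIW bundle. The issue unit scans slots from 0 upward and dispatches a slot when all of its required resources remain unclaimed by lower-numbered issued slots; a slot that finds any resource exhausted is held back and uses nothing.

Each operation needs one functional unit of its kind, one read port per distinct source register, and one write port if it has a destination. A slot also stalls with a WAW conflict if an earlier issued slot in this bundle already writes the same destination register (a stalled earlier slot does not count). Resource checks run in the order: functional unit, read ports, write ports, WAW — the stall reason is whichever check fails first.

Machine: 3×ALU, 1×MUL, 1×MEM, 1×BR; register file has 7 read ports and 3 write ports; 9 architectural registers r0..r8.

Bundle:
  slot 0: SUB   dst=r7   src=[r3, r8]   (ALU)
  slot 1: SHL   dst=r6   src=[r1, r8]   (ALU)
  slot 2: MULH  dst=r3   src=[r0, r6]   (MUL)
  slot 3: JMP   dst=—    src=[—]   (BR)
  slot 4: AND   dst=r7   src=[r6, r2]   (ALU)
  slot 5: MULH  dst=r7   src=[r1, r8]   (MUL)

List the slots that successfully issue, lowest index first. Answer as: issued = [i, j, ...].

slot 0 (ALU): ISSUE — free A2,Mu1,Ld1,B1 rp5 wp2
slot 1 (ALU): ISSUE — free A1,Mu1,Ld1,B1 rp3 wp1
slot 2 (MUL): ISSUE — free A1,Mu0,Ld1,B1 rp1 wp0
slot 3 (BR): ISSUE — free A1,Mu0,Ld1,B0 rp1 wp0
slot 4 (ALU): stall RD_PORT — free A1,Mu0,Ld1,B0 rp1 wp0
slot 5 (MUL): stall FU — free A1,Mu0,Ld1,B0 rp1 wp0

issued = [0, 1, 2, 3]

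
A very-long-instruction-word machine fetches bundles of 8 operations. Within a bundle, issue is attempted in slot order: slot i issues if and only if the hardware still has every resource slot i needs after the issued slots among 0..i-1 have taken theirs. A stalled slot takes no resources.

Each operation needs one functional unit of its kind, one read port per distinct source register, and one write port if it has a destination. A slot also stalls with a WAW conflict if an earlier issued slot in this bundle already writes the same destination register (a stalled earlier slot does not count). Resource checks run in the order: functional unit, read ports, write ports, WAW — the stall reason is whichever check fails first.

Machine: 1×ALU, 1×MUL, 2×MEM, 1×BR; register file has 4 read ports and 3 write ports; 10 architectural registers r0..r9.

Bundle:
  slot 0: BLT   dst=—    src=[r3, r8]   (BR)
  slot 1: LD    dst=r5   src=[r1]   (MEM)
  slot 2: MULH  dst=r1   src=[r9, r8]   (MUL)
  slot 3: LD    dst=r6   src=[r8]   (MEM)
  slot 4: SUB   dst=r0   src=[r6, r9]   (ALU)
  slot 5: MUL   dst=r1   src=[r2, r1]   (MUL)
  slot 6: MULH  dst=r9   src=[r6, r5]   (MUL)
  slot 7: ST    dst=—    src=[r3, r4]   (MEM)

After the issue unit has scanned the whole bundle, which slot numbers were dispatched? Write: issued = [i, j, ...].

issued = [0, 1, 3]

[0] BR needs rd=2 wr=0: ok; after: ALU=1 MUL=1 MEM=2 BR=0, R=2, W=3
[1] MEM needs rd=1 wr=1: ok; after: ALU=1 MUL=1 MEM=1 BR=0, R=1, W=2
[2] MUL needs rd=2 wr=1: RD_PORT; after: ALU=1 MUL=1 MEM=1 BR=0, R=1, W=2
[3] MEM needs rd=1 wr=1: ok; after: ALU=1 MUL=1 MEM=0 BR=0, R=0, W=1
[4] ALU needs rd=2 wr=1: RD_PORT; after: ALU=1 MUL=1 MEM=0 BR=0, R=0, W=1
[5] MUL needs rd=2 wr=1: RD_PORT; after: ALU=1 MUL=1 MEM=0 BR=0, R=0, W=1
[6] MUL needs rd=2 wr=1: RD_PORT; after: ALU=1 MUL=1 MEM=0 BR=0, R=0, W=1
[7] MEM needs rd=2 wr=0: FU; after: ALU=1 MUL=1 MEM=0 BR=0, R=0, W=1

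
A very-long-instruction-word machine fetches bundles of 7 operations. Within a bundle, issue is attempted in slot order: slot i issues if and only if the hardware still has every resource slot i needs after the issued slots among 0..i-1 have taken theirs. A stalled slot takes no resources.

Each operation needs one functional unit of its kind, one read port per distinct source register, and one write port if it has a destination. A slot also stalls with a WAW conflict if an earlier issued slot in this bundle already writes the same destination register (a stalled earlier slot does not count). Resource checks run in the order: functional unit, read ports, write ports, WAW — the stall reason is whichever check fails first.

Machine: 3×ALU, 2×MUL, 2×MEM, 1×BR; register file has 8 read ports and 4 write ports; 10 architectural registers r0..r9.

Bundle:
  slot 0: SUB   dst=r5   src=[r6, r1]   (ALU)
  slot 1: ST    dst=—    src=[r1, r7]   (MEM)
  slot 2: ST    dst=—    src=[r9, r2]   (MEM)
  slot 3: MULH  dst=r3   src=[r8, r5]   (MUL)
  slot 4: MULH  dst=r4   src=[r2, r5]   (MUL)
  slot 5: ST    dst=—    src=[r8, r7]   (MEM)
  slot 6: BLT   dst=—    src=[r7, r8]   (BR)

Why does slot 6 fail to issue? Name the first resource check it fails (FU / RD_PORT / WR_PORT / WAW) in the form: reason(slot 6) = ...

#0 ALU src=r6,r1 dispatched  <A:2 Mu:2 Ld:2 B:1 rd:6 wr:3>
#1 MEM src=r1,r7 dispatched  <A:2 Mu:2 Ld:1 B:1 rd:4 wr:3>
#2 MEM src=r9,r2 dispatched  <A:2 Mu:2 Ld:0 B:1 rd:2 wr:3>
#3 MUL src=r8,r5 dispatched  <A:2 Mu:1 Ld:0 B:1 rd:0 wr:2>
#4 MUL src=r2,r5 held:RD_PORT  <A:2 Mu:1 Ld:0 B:1 rd:0 wr:2>
#5 MEM src=r8,r7 held:FU  <A:2 Mu:1 Ld:0 B:1 rd:0 wr:2>
#6 BR src=r7,r8 held:RD_PORT  <A:2 Mu:1 Ld:0 B:1 rd:0 wr:2>

reason(slot 6) = RD_PORT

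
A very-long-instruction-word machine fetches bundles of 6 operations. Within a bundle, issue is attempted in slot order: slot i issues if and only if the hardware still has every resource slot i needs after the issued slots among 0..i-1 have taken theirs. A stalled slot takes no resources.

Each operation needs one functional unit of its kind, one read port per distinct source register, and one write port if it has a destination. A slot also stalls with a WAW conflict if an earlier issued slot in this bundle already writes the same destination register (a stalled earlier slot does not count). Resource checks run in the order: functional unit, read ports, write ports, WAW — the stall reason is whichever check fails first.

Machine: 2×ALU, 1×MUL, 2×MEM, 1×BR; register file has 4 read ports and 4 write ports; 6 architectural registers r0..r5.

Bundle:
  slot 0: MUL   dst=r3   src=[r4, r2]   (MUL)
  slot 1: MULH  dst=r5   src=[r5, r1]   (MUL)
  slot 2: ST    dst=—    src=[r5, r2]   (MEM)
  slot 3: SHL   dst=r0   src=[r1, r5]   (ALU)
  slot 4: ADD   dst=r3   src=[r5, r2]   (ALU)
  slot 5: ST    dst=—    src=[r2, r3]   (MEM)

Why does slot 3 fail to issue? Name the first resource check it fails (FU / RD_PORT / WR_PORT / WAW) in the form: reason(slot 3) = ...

  0. MUL→r3 ⇒ go  {2A/0Mu/2Ld/1B | 2r 3w}
  1. MUL→r5 ⇒ no(FU)  {2A/0Mu/2Ld/1B | 2r 3w}
  2. MEM ⇒ go  {2A/0Mu/1Ld/1B | 0r 3w}
  3. ALU→r0 ⇒ no(RD_PORT)  {2A/0Mu/1Ld/1B | 0r 3w}
  4. ALU→r3 ⇒ no(RD_PORT)  {2A/0Mu/1Ld/1B | 0r 3w}
  5. MEM ⇒ no(RD_PORT)  {2A/0Mu/1Ld/1B | 0r 3w}

reason(slot 3) = RD_PORT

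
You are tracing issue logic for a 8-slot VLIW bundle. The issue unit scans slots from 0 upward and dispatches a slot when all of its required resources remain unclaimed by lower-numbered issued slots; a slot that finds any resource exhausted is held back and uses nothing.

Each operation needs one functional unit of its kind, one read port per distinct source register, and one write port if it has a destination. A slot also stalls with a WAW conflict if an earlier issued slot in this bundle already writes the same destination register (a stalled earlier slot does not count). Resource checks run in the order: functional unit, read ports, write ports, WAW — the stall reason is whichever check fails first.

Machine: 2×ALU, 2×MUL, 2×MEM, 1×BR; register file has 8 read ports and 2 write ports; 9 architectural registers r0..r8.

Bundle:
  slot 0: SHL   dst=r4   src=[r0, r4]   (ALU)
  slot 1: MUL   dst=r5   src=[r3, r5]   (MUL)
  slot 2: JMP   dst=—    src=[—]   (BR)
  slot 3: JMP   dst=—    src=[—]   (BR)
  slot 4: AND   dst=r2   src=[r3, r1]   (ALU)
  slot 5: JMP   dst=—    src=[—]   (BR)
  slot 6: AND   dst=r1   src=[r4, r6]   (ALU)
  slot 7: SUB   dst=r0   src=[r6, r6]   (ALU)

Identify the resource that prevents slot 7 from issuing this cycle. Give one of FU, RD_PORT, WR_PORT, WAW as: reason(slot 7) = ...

[0] ALU needs rd=2 wr=1: ok; after: ALU=1 MUL=2 MEM=2 BR=1, R=6, W=1
[1] MUL needs rd=2 wr=1: ok; after: ALU=1 MUL=1 MEM=2 BR=1, R=4, W=0
[2] BR needs rd=0 wr=0: ok; after: ALU=1 MUL=1 MEM=2 BR=0, R=4, W=0
[3] BR needs rd=0 wr=0: FU; after: ALU=1 MUL=1 MEM=2 BR=0, R=4, W=0
[4] ALU needs rd=2 wr=1: WR_PORT; after: ALU=1 MUL=1 MEM=2 BR=0, R=4, W=0
[5] BR needs rd=0 wr=0: FU; after: ALU=1 MUL=1 MEM=2 BR=0, R=4, W=0
[6] ALU needs rd=2 wr=1: WR_PORT; after: ALU=1 MUL=1 MEM=2 BR=0, R=4, W=0
[7] ALU needs rd=1 wr=1: WR_PORT; after: ALU=1 MUL=1 MEM=2 BR=0, R=4, W=0

reason(slot 7) = WR_PORT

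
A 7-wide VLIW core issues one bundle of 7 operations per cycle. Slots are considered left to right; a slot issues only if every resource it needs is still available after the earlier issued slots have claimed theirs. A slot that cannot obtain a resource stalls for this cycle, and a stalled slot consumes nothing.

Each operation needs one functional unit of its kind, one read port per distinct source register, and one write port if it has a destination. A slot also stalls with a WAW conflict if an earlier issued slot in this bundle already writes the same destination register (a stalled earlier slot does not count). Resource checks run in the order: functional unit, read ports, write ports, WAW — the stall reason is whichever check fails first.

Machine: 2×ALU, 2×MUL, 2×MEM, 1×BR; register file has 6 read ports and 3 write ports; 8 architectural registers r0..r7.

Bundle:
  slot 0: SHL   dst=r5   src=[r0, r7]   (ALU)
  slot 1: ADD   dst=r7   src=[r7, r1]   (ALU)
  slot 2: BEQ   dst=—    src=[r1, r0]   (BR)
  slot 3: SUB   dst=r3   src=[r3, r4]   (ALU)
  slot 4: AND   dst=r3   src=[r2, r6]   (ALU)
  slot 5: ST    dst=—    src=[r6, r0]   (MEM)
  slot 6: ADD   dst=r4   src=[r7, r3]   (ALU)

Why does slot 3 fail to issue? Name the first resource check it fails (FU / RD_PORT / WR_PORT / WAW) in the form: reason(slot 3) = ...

[0] ALU needs rd=2 wr=1: ok; after: ALU=1 MUL=2 MEM=2 BR=1, R=4, W=2
[1] ALU needs rd=2 wr=1: ok; after: ALU=0 MUL=2 MEM=2 BR=1, R=2, W=1
[2] BR needs rd=2 wr=0: ok; after: ALU=0 MUL=2 MEM=2 BR=0, R=0, W=1
[3] ALU needs rd=2 wr=1: FU; after: ALU=0 MUL=2 MEM=2 BR=0, R=0, W=1
[4] ALU needs rd=2 wr=1: FU; after: ALU=0 MUL=2 MEM=2 BR=0, R=0, W=1
[5] MEM needs rd=2 wr=0: RD_PORT; after: ALU=0 MUL=2 MEM=2 BR=0, R=0, W=1
[6] ALU needs rd=2 wr=1: FU; after: ALU=0 MUL=2 MEM=2 BR=0, R=0, W=1

reason(slot 3) = FU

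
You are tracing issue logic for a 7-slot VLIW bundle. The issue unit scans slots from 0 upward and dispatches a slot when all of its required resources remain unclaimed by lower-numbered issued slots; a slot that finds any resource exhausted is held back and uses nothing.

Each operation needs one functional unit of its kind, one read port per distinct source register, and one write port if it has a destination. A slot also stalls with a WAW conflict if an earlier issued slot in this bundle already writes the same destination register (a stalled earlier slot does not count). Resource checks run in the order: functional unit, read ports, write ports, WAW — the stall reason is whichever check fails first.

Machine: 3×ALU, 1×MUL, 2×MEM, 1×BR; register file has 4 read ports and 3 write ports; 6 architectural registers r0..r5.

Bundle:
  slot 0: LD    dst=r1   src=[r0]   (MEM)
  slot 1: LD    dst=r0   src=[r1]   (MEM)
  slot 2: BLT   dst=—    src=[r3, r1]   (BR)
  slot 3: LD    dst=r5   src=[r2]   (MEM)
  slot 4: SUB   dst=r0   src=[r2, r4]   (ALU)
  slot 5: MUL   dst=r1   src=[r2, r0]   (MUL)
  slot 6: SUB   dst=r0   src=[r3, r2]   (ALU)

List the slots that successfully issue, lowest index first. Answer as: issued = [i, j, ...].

issued = [0, 1, 2]

slot 0 (MEM): ISSUE — free A3,Mu1,Ld1,B1 rp3 wp2
slot 1 (MEM): ISSUE — free A3,Mu1,Ld0,B1 rp2 wp1
slot 2 (BR): ISSUE — free A3,Mu1,Ld0,B0 rp0 wp1
slot 3 (MEM): stall FU — free A3,Mu1,Ld0,B0 rp0 wp1
slot 4 (ALU): stall RD_PORT — free A3,Mu1,Ld0,B0 rp0 wp1
slot 5 (MUL): stall RD_PORT — free A3,Mu1,Ld0,B0 rp0 wp1
slot 6 (ALU): stall RD_PORT — free A3,Mu1,Ld0,B0 rp0 wp1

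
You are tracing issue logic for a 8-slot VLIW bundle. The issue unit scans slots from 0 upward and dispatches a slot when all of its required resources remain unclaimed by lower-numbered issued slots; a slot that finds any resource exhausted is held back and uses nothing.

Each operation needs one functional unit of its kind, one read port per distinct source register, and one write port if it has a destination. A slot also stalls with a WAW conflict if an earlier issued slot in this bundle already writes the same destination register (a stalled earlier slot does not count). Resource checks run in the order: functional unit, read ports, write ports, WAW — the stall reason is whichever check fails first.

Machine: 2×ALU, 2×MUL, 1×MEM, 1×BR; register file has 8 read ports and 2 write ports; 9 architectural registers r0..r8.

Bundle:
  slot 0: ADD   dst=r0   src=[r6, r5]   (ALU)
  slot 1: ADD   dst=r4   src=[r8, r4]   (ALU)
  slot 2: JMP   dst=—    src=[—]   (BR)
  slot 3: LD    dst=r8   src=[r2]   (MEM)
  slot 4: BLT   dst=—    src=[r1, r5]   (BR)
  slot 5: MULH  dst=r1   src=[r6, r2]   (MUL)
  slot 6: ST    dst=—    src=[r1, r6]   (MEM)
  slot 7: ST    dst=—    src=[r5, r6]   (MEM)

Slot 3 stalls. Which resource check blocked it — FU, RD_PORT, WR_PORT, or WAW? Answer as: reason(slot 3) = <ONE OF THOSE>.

#0 ALU src=r6,r5 dispatched  <A:1 Mu:2 Ld:1 B:1 rd:6 wr:1>
#1 ALU src=r8,r4 dispatched  <A:0 Mu:2 Ld:1 B:1 rd:4 wr:0>
#2 BR src=- dispatched  <A:0 Mu:2 Ld:1 B:0 rd:4 wr:0>
#3 MEM src=r2 held:WR_PORT  <A:0 Mu:2 Ld:1 B:0 rd:4 wr:0>
#4 BR src=r1,r5 held:FU  <A:0 Mu:2 Ld:1 B:0 rd:4 wr:0>
#5 MUL src=r6,r2 held:WR_PORT  <A:0 Mu:2 Ld:1 B:0 rd:4 wr:0>
#6 MEM src=r1,r6 dispatched  <A:0 Mu:2 Ld:0 B:0 rd:2 wr:0>
#7 MEM src=r5,r6 held:FU  <A:0 Mu:2 Ld:0 B:0 rd:2 wr:0>

reason(slot 3) = WR_PORT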